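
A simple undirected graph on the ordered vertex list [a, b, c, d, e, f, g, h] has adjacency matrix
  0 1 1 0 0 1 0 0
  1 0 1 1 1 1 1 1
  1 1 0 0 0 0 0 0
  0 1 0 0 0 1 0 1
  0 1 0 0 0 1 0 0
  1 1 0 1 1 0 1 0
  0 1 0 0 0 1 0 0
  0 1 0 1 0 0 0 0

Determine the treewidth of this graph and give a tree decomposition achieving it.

Treewidth 2.
Bags: B1 = {a, b, f}  B2 = {b, d, f}  B3 = {b, f, g}  B4 = {a, b, c}  B5 = {b, d, h}  B6 = {b, e, f}
Tree: B1–B2, B2–B3, B1–B4, B2–B5, B1–B6

The largest bag has 3 vertices, giving width 2; this decomposition certifies tw(G) ≤ 2. For the lower bound, the 3 vertices {b, d, h} are pairwise adjacent, and any tree decomposition puts a clique entirely inside one bag — forcing width ≥ 2. Hence tw(G) = 2 exactly.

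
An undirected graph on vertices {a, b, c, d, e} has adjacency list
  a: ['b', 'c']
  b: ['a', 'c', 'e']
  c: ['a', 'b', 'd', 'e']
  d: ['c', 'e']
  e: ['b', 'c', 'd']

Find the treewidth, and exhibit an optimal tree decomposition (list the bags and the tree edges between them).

Each bag holds 3 vertices, so the decomposition has width 2, which upper-bounds the treewidth. On the other hand G contains the 3-clique {c, d, e}. A clique must lie in a single bag of any decomposition, so no decomposition can have width below 2. The upper and lower bounds meet at 2, so that is the treewidth.

Treewidth 2.
One optimal decomposition is:
Bags: B1 = {b, c, e}  B2 = {a, b, c}  B3 = {c, d, e}
Tree: B1–B2, B1–B3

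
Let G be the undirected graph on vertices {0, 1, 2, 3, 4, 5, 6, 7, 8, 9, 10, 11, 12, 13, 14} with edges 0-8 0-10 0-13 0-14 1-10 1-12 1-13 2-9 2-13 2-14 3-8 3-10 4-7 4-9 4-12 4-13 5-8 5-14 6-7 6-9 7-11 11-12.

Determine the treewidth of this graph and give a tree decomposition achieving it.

Each bag holds 4 vertices, so the decomposition has width 3, which upper-bounds the treewidth. For the lower bound: the 4 vertex sets {3,5,8}, {14}, {0}, {1,2,10,13} are disjoint, each induces a connected subgraph, and every pair is joined by at least one edge of G. Contracting each set to a single vertex therefore yields K_{4} as a minor, and since treewidth is minor-monotone, tw(G) ≥ tw(K_{4}) = 3. The upper and lower bounds meet at 3, so that is the treewidth.

Treewidth 3.
One optimal decomposition is:
Bags: B1 = {3, 5, 8, 14}  B2 = {0, 3, 8, 14}  B3 = {0, 3, 10, 14}  B4 = {0, 2, 10, 14}  B5 = {0, 2, 10, 13}  B6 = {1, 2, 10, 13}  B7 = {1, 2, 9, 13}  B8 = {1, 4, 9, 13}  B9 = {1, 4, 9, 12}  B10 = {4, 6, 9, 12}  B11 = {4, 6, 7, 12}  B12 = {6, 7, 11, 12}
Tree: B1–B2, B2–B3, B3–B4, B4–B5, B5–B6, B6–B7, B7–B8, B8–B9, B9–B10, B10–B11, B11–B12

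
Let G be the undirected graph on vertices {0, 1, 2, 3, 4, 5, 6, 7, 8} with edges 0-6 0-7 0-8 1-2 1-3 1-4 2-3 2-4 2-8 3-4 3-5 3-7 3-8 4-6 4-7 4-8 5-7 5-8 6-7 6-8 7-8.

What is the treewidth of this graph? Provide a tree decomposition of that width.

Each bag holds 4 vertices, so the decomposition has width 3, which upper-bounds the treewidth. On the other hand G contains the 4-clique {2, 3, 4, 8}. A clique must lie in a single bag of any decomposition, so no decomposition can have width below 3. Therefore the treewidth is 3.

Treewidth 3.
One optimal decomposition is:
Bags: B1 = {2, 3, 4, 8}  B2 = {3, 4, 7, 8}  B3 = {4, 6, 7, 8}  B4 = {0, 6, 7, 8}  B5 = {1, 2, 3, 4}  B6 = {3, 5, 7, 8}
Tree: B1–B2, B2–B3, B3–B4, B1–B5, B2–B6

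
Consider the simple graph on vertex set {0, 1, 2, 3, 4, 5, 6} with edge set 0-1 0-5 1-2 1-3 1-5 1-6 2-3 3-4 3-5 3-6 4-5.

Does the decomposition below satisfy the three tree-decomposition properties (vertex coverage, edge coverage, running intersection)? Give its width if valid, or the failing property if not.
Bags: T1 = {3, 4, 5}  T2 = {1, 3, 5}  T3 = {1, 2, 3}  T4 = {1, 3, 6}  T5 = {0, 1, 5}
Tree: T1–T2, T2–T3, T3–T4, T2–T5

Yes; width 2.

Every vertex of G appears in some bag (union = {0, 1, 2, 3, 4, 5, 6}); every edge is covered by a bag; and for each vertex v the set of bags containing v is connected in the bag tree. The decomposition is therefore valid. The largest bag has 3 vertices, so the width is 2.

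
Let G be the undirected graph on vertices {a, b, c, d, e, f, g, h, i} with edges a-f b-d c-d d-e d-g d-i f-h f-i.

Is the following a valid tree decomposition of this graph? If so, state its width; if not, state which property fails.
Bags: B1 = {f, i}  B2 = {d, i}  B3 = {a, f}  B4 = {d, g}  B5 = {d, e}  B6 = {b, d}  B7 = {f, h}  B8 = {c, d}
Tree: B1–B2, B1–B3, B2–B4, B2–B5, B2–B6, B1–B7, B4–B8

Vertex coverage: the bags together contain {a, b, c, d, e, f, g, h, i}, the full vertex set. Edge coverage: each edge of G has both endpoints in at least one bag. Running intersection: for every vertex, the bags containing it form a connected subtree. All three properties hold, so this is a valid tree decomposition of width max|bag| − 1 = 1, and hence tw(G) ≤ 1.

Yes; width 1.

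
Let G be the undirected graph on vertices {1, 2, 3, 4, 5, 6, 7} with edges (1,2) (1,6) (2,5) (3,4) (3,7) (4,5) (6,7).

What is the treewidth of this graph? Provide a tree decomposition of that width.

Each bag holds 3 vertices, so the decomposition has width 2, which upper-bounds the treewidth. Since 3–4–5–2–1–6–7–3 is a cycle in G, G is not acyclic. Forests are exactly the graphs of treewidth ≤ 1, so tw(G) ≥ 2. Combining the bounds, tw(G) = 2.

Treewidth 2.
One optimal decomposition is:
Bags: B1 = {3, 4, 5}  B2 = {2, 3, 5}  B3 = {1, 2, 3}  B4 = {1, 3, 6}  B5 = {3, 6, 7}
Tree: B1–B2, B2–B3, B3–B4, B4–B5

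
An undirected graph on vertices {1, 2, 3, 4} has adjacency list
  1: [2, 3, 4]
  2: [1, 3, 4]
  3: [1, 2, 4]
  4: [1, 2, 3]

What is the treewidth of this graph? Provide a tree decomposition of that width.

A single bag containing all 4 vertices is trivially a valid decomposition of width 3. On the other hand G contains the 4-clique {1, 2, 3, 4}. A clique must lie in a single bag of any decomposition, so no decomposition can have width below 3. Therefore the treewidth is 3.

Treewidth 3.
Bags: B1 = {1, 2, 3, 4}
Tree: (single bag)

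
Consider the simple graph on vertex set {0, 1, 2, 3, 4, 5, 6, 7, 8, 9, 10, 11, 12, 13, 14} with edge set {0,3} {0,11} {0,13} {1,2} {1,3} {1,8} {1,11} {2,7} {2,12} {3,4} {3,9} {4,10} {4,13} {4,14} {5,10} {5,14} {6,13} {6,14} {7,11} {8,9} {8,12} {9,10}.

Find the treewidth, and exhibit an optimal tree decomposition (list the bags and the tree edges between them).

Each bag holds 4 vertices, so the decomposition has width 3, which upper-bounds the treewidth. For the lower bound: the 4 vertex sets {2,7,12}, {8}, {1}, {0,3,9,11} are disjoint, each induces a connected subgraph, and every pair is joined by at least one edge of G. Contracting each set to a single vertex therefore yields K_{4} as a minor, and since treewidth is minor-monotone, tw(G) ≥ tw(K_{4}) = 3. Therefore the treewidth is 3.

Treewidth 3.
Bags: B1 = {2, 7, 8, 12}  B2 = {1, 2, 7, 8}  B3 = {1, 7, 8, 11}  B4 = {1, 8, 9, 11}  B5 = {1, 3, 9, 11}  B6 = {0, 3, 9, 11}  B7 = {0, 3, 9, 10}  B8 = {0, 3, 4, 10}  B9 = {0, 4, 10, 13}  B10 = {4, 5, 10, 13}  B11 = {4, 5, 13, 14}  B12 = {5, 6, 13, 14}
Tree: B1–B2, B2–B3, B3–B4, B4–B5, B5–B6, B6–B7, B7–B8, B8–B9, B9–B10, B10–B11, B11–B12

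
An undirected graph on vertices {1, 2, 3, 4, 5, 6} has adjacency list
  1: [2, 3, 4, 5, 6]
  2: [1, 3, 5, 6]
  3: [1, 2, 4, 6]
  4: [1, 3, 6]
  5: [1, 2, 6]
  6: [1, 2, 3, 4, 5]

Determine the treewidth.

A width-3 tree decomposition is:
Bags: B1 = {1, 3, 4, 6}  B2 = {1, 2, 3, 6}  B3 = {1, 2, 5, 6}
Tree: B1–B2, B2–B3
The largest bag has 4 vertices, giving width 3; this decomposition certifies tw(G) ≤ 3. Conversely, {1, 2, 3, 6} is a clique of size 4, and the vertices of any clique must share a bag in every tree decomposition; so some bag has ≥ 4 vertices and tw(G) ≥ 3. Therefore the treewidth is 3.

3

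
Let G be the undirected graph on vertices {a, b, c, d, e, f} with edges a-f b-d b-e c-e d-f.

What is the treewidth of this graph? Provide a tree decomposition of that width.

Each bag holds 2 vertices, so the decomposition has width 1, which upper-bounds the treewidth. G has an edge, so its treewidth is at least 1. Combining the bounds, tw(G) = 1.

Treewidth 1.
Bags: B1 = {c, e}  B2 = {b, e}  B3 = {b, d}  B4 = {d, f}  B5 = {a, f}
Tree: B1–B2, B2–B3, B3–B4, B4–B5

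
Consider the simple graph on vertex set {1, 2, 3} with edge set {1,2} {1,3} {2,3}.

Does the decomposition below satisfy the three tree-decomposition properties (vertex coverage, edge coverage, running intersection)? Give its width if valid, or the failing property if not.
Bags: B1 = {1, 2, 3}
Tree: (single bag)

Every vertex of G appears in some bag (union = {1, 2, 3}); every edge is covered by a bag; and for each vertex v the set of bags containing v is connected in the bag tree. The decomposition is therefore valid. The largest bag has 3 vertices, so the width is 2.

Yes; width 2.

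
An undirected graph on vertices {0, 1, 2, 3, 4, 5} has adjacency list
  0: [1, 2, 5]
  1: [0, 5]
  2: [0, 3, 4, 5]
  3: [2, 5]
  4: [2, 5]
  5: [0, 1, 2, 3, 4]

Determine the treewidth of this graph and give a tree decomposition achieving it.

The largest bag has 3 vertices, giving width 2; this decomposition certifies tw(G) ≤ 2. For the lower bound, the 3 vertices {0, 1, 5} are pairwise adjacent, and any tree decomposition puts a clique entirely inside one bag — forcing width ≥ 2. The upper and lower bounds meet at 2, so that is the treewidth.

Treewidth 2.
One such decomposition:
Bags: B1 = {0, 2, 5}  B2 = {2, 4, 5}  B3 = {0, 1, 5}  B4 = {2, 3, 5}
Tree: B1–B2, B1–B3, B2–B4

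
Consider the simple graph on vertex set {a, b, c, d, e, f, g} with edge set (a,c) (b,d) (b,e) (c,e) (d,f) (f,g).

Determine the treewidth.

1

A width-1 tree decomposition is:
Bags: B1 = {a, c}  B2 = {c, e}  B3 = {b, e}  B4 = {b, d}  B5 = {d, f}  B6 = {f, g}
Tree: B1–B2, B2–B3, B3–B4, B4–B5, B5–B6
Each bag holds 2 vertices, so the decomposition has width 1, which upper-bounds the treewidth. Any graph with an edge has treewidth ≥ 1, and G has the edge a–c. The upper and lower bounds meet at 1, so that is the treewidth.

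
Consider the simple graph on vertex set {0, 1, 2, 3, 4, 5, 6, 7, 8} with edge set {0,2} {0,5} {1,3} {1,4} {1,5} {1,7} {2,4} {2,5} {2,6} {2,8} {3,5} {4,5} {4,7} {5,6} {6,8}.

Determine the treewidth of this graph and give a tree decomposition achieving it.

Every bag has size at most 3, so the width is 3 − 1 = 2 and tw(G) ≤ 2. For the lower bound, the 3 vertices {2, 6, 8} are pairwise adjacent, and any tree decomposition puts a clique entirely inside one bag — forcing width ≥ 2. Combining the bounds, tw(G) = 2.

Treewidth 2.
Bags: B1 = {2, 4, 5}  B2 = {2, 5, 6}  B3 = {1, 4, 5}  B4 = {1, 3, 5}  B5 = {2, 6, 8}  B6 = {0, 2, 5}  B7 = {1, 4, 7}
Tree: B1–B2, B1–B3, B3–B4, B2–B5, B1–B6, B3–B7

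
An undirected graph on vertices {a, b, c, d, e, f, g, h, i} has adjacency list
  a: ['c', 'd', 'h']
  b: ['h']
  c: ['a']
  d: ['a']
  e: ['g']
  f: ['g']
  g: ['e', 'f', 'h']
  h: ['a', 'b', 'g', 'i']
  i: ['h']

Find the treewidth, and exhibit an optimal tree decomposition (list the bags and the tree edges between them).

Treewidth 1.
Bags: B1 = {b, h}  B2 = {h, i}  B3 = {g, h}  B4 = {e, g}  B5 = {f, g}  B6 = {a, h}  B7 = {a, c}  B8 = {a, d}
Tree: B1–B2, B2–B3, B3–B4, B4–B5, B1–B6, B6–B7, B7–B8

Every bag has size at most 2, so the width is 2 − 1 = 1 and tw(G) ≤ 1. Any graph with an edge has treewidth ≥ 1, and G has the edge b–h. Therefore the treewidth is 1.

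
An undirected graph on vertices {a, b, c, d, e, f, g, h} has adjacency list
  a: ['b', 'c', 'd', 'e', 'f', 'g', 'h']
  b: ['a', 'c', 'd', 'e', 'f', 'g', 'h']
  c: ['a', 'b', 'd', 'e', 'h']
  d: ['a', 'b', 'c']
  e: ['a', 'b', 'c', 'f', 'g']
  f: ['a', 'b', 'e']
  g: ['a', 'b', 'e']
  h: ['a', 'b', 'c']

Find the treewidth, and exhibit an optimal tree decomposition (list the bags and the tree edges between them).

Treewidth 3.
One such decomposition:
Bags: B1 = {a, b, c, e}  B2 = {a, b, c, d}  B3 = {a, b, e, g}  B4 = {a, b, c, h}  B5 = {a, b, e, f}
Tree: B1–B2, B1–B3, B1–B4, B3–B5

The largest bag has 4 vertices, giving width 3; this decomposition certifies tw(G) ≤ 3. For the lower bound, the 4 vertices {a, b, e, g} are pairwise adjacent, and any tree decomposition puts a clique entirely inside one bag — forcing width ≥ 3. Hence tw(G) = 3 exactly.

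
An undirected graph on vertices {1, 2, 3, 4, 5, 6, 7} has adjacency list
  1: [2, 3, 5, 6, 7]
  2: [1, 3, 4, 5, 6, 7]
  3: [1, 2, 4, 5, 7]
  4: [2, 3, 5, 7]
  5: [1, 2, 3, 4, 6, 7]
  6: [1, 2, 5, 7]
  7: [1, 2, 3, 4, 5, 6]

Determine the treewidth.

4

A width-4 tree decomposition is:
Bags: B1 = {1, 2, 5, 6, 7}  B2 = {1, 2, 3, 5, 7}  B3 = {2, 3, 4, 5, 7}
Tree: B1–B2, B2–B3
Each bag holds 5 vertices, so the decomposition has width 4, which upper-bounds the treewidth. Conversely, {1, 2, 3, 5, 7} is a clique of size 5, and the vertices of any clique must share a bag in every tree decomposition; so some bag has ≥ 5 vertices and tw(G) ≥ 4. Therefore the treewidth is 4.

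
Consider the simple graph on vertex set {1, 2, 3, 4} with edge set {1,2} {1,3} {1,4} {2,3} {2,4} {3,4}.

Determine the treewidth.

3

A width-3 tree decomposition is:
Bags: B1 = {1, 2, 3, 4}
Tree: (single bag)
A single bag containing all 4 vertices is trivially a valid decomposition of width 3. For the lower bound, the 4 vertices {1, 2, 3, 4} are pairwise adjacent, and any tree decomposition puts a clique entirely inside one bag — forcing width ≥ 3. The upper and lower bounds meet at 3, so that is the treewidth.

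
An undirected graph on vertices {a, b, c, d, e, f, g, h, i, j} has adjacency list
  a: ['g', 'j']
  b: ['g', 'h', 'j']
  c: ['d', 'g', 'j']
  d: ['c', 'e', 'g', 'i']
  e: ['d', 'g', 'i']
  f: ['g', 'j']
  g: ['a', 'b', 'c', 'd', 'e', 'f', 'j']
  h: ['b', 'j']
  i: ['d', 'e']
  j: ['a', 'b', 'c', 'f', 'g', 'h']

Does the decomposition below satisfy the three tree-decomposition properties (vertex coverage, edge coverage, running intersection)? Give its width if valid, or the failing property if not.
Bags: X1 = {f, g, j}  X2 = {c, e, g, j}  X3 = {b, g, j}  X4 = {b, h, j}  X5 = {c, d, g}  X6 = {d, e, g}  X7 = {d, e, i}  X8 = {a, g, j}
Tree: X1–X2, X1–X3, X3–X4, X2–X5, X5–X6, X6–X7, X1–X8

A tree decomposition must satisfy three properties: every vertex lies in some bag; for every edge, both endpoints lie together in some bag; and for every vertex, the bags containing it form a connected subtree. Here bags containing vertex e are not connected in the tree, so the decomposition is invalid.

No — bags containing vertex e are not connected in the tree.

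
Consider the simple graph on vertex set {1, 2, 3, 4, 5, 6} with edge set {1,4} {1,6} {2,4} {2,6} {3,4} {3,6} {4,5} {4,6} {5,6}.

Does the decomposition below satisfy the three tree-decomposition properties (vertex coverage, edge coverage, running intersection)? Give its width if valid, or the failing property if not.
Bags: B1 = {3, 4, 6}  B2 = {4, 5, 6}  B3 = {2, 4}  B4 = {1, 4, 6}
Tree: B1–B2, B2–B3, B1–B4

A tree decomposition must satisfy three properties: every vertex lies in some bag; for every edge, both endpoints lie together in some bag; and for every vertex, the bags containing it form a connected subtree. Here edge (6,2) lies in no bag, so the decomposition is invalid.

No — edge (6,2) lies in no bag.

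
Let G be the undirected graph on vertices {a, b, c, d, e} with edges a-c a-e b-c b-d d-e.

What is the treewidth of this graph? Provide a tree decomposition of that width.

Treewidth 2.
One such decomposition:
Bags: B1 = {a, c, e}  B2 = {b, c, e}  B3 = {b, d, e}
Tree: B1–B2, B2–B3

Each bag holds 3 vertices, so the decomposition has width 2, which upper-bounds the treewidth. The edges e–a–c–b–d–e form a cycle, so G is not a tree and its treewidth is at least 2. The upper and lower bounds meet at 2, so that is the treewidth.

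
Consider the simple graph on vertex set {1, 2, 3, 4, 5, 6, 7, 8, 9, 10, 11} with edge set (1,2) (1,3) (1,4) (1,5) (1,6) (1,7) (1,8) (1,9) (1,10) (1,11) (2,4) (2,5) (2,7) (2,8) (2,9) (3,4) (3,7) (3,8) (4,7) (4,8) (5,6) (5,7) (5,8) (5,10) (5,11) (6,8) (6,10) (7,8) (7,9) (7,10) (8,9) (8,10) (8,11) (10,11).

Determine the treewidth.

A width-4 tree decomposition is:
Bags: B1 = {1, 5, 7, 8, 10}  B2 = {1, 2, 5, 7, 8}  B3 = {1, 2, 4, 7, 8}  B4 = {1, 2, 7, 8, 9}  B5 = {1, 3, 4, 7, 8}  B6 = {1, 5, 6, 8, 10}  B7 = {1, 5, 8, 10, 11}
Tree: B1–B2, B2–B3, B3–B4, B3–B5, B1–B6, B1–B7
Every bag has size at most 5, so the width is 5 − 1 = 4 and tw(G) ≤ 4. For the lower bound, the 5 vertices {1, 5, 8, 10, 11} are pairwise adjacent, and any tree decomposition puts a clique entirely inside one bag — forcing width ≥ 4. Therefore the treewidth is 4.

4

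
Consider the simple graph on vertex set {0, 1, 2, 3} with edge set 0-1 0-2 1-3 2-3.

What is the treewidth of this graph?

A width-2 tree decomposition is:
Bags: B1 = {1, 2, 3}  B2 = {0, 1, 2}
Tree: B1–B2
Each bag holds 3 vertices, so the decomposition has width 2, which upper-bounds the treewidth. For the lower bound, G contains the cycle 1–3–2–0–1, so G is not a forest; only forests have treewidth ≤ 1, hence tw(G) ≥ 2. Hence tw(G) = 2 exactly.

2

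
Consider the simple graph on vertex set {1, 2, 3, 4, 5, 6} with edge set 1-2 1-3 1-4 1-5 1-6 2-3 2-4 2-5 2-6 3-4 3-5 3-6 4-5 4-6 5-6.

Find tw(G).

A width-5 tree decomposition is:
Bags: B1 = {1, 2, 3, 4, 5, 6}
Tree: (single bag)
A single bag containing all 6 vertices is trivially a valid decomposition of width 5. On the other hand G contains the 6-clique {1, 2, 3, 4, 5, 6}. A clique must lie in a single bag of any decomposition, so no decomposition can have width below 5. Hence tw(G) = 5 exactly.

5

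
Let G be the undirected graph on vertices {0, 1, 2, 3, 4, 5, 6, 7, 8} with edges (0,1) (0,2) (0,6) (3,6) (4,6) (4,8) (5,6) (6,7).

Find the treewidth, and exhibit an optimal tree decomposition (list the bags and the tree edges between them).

Every bag has size at most 2, so the width is 2 − 1 = 1 and tw(G) ≤ 1. G has an edge, so its treewidth is at least 1. Combining the bounds, tw(G) = 1.

Treewidth 1.
Bags: B1 = {0, 6}  B2 = {3, 6}  B3 = {0, 2}  B4 = {6, 7}  B5 = {4, 6}  B6 = {5, 6}  B7 = {4, 8}  B8 = {0, 1}
Tree: B1–B2, B1–B3, B2–B4, B2–B5, B4–B6, B5–B7, B1–B8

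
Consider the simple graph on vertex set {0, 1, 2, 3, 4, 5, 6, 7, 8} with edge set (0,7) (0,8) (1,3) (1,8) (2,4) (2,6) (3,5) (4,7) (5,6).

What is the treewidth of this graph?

2

A width-2 tree decomposition is:
Bags: B1 = {1, 3, 5}  B2 = {1, 5, 8}  B3 = {0, 5, 8}  B4 = {0, 5, 7}  B5 = {4, 5, 7}  B6 = {2, 4, 5}  B7 = {2, 5, 6}
Tree: B1–B2, B2–B3, B3–B4, B4–B5, B5–B6, B6–B7
Every bag has size at most 3, so the width is 3 − 1 = 2 and tw(G) ≤ 2. Since 5–3–1–8–0–7–4–2–6–5 is a cycle in G, G is not acyclic. Forests are exactly the graphs of treewidth ≤ 1, so tw(G) ≥ 2. Therefore the treewidth is 2.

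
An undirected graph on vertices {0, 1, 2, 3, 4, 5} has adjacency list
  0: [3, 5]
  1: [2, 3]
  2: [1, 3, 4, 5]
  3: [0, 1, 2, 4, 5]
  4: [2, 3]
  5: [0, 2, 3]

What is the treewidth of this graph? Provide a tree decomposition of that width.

Each bag holds 3 vertices, so the decomposition has width 2, which upper-bounds the treewidth. On the other hand G contains the 3-clique {0, 3, 5}. A clique must lie in a single bag of any decomposition, so no decomposition can have width below 2. The upper and lower bounds meet at 2, so that is the treewidth.

Treewidth 2.
One such decomposition:
Bags: B1 = {2, 3, 5}  B2 = {2, 3, 4}  B3 = {0, 3, 5}  B4 = {1, 2, 3}
Tree: B1–B2, B1–B3, B1–B4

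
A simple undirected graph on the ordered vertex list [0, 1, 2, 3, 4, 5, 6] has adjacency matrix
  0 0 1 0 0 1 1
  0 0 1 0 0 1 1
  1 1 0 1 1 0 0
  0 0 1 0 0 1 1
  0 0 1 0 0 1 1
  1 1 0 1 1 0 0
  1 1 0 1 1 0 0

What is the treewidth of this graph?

3

A width-3 tree decomposition is:
Bags: B1 = {1, 2, 5, 6}  B2 = {0, 2, 5, 6}  B3 = {2, 3, 5, 6}  B4 = {2, 4, 5, 6}
Tree: B1–B2, B2–B3, B3–B4
Every bag has size at most 4, so the width is 4 − 1 = 3 and tw(G) ≤ 3. For the lower bound: the 4 vertex sets {1,5}, {0,2}, {6}, {3} are disjoint, each induces a connected subgraph, and every pair is joined by at least one edge of G. Contracting each set to a single vertex therefore yields K_{4} as a minor, and since treewidth is minor-monotone, tw(G) ≥ tw(K_{4}) = 3. Hence tw(G) = 3 exactly.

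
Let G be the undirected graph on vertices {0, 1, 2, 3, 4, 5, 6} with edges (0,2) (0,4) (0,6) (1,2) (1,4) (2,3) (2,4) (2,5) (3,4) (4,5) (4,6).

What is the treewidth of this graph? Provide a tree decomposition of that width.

Every bag has size at most 3, so the width is 3 − 1 = 2 and tw(G) ≤ 2. On the other hand G contains the 3-clique {0, 2, 4}. A clique must lie in a single bag of any decomposition, so no decomposition can have width below 2. Therefore the treewidth is 2.

Treewidth 2.
One optimal decomposition is:
Bags: B1 = {1, 2, 4}  B2 = {0, 2, 4}  B3 = {0, 4, 6}  B4 = {2, 4, 5}  B5 = {2, 3, 4}
Tree: B1–B2, B2–B3, B1–B4, B4–B5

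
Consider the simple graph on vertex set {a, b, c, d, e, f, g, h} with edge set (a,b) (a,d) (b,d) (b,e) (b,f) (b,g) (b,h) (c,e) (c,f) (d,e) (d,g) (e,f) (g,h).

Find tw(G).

2

A width-2 tree decomposition is:
Bags: B1 = {b, d, e}  B2 = {b, e, f}  B3 = {b, d, g}  B4 = {b, g, h}  B5 = {c, e, f}  B6 = {a, b, d}
Tree: B1–B2, B1–B3, B3–B4, B2–B5, B3–B6
The largest bag has 3 vertices, giving width 2; this decomposition certifies tw(G) ≤ 2. For the lower bound, the 3 vertices {c, e, f} are pairwise adjacent, and any tree decomposition puts a clique entirely inside one bag — forcing width ≥ 2. The upper and lower bounds meet at 2, so that is the treewidth.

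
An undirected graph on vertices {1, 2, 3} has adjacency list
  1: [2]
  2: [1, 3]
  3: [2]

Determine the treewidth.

A width-1 tree decomposition is:
Bags: B1 = {2, 3}  B2 = {1, 2}
Tree: B1–B2
Each bag holds 2 vertices, so the decomposition has width 1, which upper-bounds the treewidth. G has an edge, so its treewidth is at least 1. Combining the bounds, tw(G) = 1.

1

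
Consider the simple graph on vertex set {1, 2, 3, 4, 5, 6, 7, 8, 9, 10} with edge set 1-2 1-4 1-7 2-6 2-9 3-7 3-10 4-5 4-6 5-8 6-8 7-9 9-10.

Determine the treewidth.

A width-2 tree decomposition is:
Bags: B1 = {5, 6, 8}  B2 = {4, 5, 6}  B3 = {2, 4, 6}  B4 = {1, 2, 4}  B5 = {1, 2, 9}  B6 = {1, 7, 9}  B7 = {7, 9, 10}  B8 = {3, 7, 10}
Tree: B1–B2, B2–B3, B3–B4, B4–B5, B5–B6, B6–B7, B7–B8
The largest bag has 3 vertices, giving width 2; this decomposition certifies tw(G) ≤ 2. The edges 8–5–4–6–8 form a cycle, so G is not a tree and its treewidth is at least 2. The upper and lower bounds meet at 2, so that is the treewidth.

2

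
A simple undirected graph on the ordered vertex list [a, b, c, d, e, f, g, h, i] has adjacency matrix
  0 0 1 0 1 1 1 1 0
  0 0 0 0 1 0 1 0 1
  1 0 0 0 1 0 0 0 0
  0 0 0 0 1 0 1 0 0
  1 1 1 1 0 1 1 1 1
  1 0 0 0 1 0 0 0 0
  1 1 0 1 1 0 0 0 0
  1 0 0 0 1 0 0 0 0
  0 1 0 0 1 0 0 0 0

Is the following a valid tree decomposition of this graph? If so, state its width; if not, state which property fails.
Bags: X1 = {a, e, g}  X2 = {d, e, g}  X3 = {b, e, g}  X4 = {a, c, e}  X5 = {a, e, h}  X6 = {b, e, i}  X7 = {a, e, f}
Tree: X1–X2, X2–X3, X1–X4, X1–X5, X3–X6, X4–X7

Yes; width 2.

Every vertex of G appears in some bag (union = {a, b, c, d, e, f, g, h, i}); every edge is covered by a bag; and for each vertex v the set of bags containing v is connected in the bag tree. The decomposition is therefore valid. The largest bag has 3 vertices, so the width is 2.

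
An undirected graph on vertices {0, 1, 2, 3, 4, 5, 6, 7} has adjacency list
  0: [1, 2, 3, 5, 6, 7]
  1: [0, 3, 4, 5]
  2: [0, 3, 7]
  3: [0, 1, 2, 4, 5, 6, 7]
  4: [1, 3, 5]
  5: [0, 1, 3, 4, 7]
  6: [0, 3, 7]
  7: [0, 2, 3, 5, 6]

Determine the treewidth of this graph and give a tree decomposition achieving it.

Treewidth 3.
One optimal decomposition is:
Bags: B1 = {0, 3, 5, 7}  B2 = {0, 1, 3, 5}  B3 = {0, 2, 3, 7}  B4 = {0, 3, 6, 7}  B5 = {1, 3, 4, 5}
Tree: B1–B2, B1–B3, B1–B4, B2–B5

Every bag has size at most 4, so the width is 4 − 1 = 3 and tw(G) ≤ 3. For the lower bound, the 4 vertices {0, 1, 3, 5} are pairwise adjacent, and any tree decomposition puts a clique entirely inside one bag — forcing width ≥ 3. The upper and lower bounds meet at 3, so that is the treewidth.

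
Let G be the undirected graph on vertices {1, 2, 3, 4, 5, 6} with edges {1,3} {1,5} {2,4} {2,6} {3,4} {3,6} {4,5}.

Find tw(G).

2

A width-2 tree decomposition is:
Bags: B1 = {2, 4, 6}  B2 = {3, 4, 6}  B3 = {3, 4, 5}  B4 = {1, 3, 5}
Tree: B1–B2, B2–B3, B3–B4
The largest bag has 3 vertices, giving width 2; this decomposition certifies tw(G) ≤ 2. The edges 2–6–3–4–2 form a cycle, so G is not a tree and its treewidth is at least 2. Combining the bounds, tw(G) = 2.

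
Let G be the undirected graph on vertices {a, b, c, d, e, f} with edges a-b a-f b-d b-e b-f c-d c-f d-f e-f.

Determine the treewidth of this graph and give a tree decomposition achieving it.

Each bag holds 3 vertices, so the decomposition has width 2, which upper-bounds the treewidth. On the other hand G contains the 3-clique {c, d, f}. A clique must lie in a single bag of any decomposition, so no decomposition can have width below 2. Hence tw(G) = 2 exactly.

Treewidth 2.
One optimal decomposition is:
Bags: B1 = {b, d, f}  B2 = {b, e, f}  B3 = {c, d, f}  B4 = {a, b, f}
Tree: B1–B2, B1–B3, B1–B4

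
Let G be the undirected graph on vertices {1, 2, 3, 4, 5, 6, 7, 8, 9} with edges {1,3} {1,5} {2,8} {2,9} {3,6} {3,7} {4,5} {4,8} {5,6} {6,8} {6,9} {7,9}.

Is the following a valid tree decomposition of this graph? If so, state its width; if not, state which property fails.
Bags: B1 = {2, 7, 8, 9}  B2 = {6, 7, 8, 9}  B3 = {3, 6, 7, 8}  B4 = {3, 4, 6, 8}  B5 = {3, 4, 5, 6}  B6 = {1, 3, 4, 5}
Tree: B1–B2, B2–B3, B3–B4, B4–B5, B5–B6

Every vertex of G appears in some bag (union = {1, 2, 3, 4, 5, 6, 7, 8, 9}); every edge is covered by a bag; and for each vertex v the set of bags containing v is connected in the bag tree. The decomposition is therefore valid. The largest bag has 4 vertices, so the width is 3.

Yes; width 3.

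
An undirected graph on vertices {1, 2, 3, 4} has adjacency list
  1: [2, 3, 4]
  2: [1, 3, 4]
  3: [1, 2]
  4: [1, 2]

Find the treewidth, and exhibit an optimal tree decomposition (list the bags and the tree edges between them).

Treewidth 2.
Bags: B1 = {1, 2, 3}  B2 = {1, 2, 4}
Tree: B1–B2

The largest bag has 3 vertices, giving width 2; this decomposition certifies tw(G) ≤ 2. Conversely, {1, 2, 3} is a clique of size 3, and the vertices of any clique must share a bag in every tree decomposition; so some bag has ≥ 3 vertices and tw(G) ≥ 2. Hence tw(G) = 2 exactly.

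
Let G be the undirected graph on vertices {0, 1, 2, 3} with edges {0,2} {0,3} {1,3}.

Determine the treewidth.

1

A width-1 tree decomposition is:
Bags: B1 = {0, 2}  B2 = {0, 3}  B3 = {1, 3}
Tree: B1–B2, B2–B3
Each bag holds 2 vertices, so the decomposition has width 1, which upper-bounds the treewidth. Since G has at least one edge (e.g. 2–0), it is not an edgeless graph, so tw(G) ≥ 1. Hence tw(G) = 1 exactly.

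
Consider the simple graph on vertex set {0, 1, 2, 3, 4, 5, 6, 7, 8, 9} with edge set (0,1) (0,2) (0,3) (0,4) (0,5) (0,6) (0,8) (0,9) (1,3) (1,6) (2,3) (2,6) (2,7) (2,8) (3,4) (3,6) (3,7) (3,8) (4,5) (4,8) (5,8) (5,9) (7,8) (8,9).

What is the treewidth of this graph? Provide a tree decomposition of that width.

Each bag holds 4 vertices, so the decomposition has width 3, which upper-bounds the treewidth. On the other hand G contains the 4-clique {0, 5, 8, 9}. A clique must lie in a single bag of any decomposition, so no decomposition can have width below 3. Therefore the treewidth is 3.

Treewidth 3.
One such decomposition:
Bags: B1 = {0, 4, 5, 8}  B2 = {0, 3, 4, 8}  B3 = {0, 2, 3, 8}  B4 = {0, 5, 8, 9}  B5 = {2, 3, 7, 8}  B6 = {0, 2, 3, 6}  B7 = {0, 1, 3, 6}
Tree: B1–B2, B2–B3, B1–B4, B3–B5, B3–B6, B6–B7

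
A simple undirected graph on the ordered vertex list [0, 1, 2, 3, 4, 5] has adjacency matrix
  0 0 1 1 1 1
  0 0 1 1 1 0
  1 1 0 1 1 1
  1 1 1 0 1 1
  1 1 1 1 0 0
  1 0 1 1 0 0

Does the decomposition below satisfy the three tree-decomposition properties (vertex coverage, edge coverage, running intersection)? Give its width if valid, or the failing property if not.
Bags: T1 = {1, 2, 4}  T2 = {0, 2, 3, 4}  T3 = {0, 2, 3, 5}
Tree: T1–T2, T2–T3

A tree decomposition must satisfy three properties: every vertex lies in some bag; for every edge, both endpoints lie together in some bag; and for every vertex, the bags containing it form a connected subtree. Here edge (3,1) lies in no bag, so the decomposition is invalid.

No — edge (3,1) lies in no bag.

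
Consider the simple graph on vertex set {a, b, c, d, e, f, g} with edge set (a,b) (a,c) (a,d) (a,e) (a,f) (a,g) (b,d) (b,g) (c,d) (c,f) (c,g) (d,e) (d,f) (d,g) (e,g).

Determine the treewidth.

3

A width-3 tree decomposition is:
Bags: B1 = {a, d, e, g}  B2 = {a, b, d, g}  B3 = {a, c, d, g}  B4 = {a, c, d, f}
Tree: B1–B2, B1–B3, B3–B4
The largest bag has 4 vertices, giving width 3; this decomposition certifies tw(G) ≤ 3. On the other hand G contains the 4-clique {a, d, e, g}. A clique must lie in a single bag of any decomposition, so no decomposition can have width below 3. Combining the bounds, tw(G) = 3.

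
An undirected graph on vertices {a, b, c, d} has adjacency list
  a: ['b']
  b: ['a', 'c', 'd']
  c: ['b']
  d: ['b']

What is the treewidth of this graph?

A width-1 tree decomposition is:
Bags: B1 = {b, d}  B2 = {a, b}  B3 = {b, c}
Tree: B1–B2, B1–B3
The largest bag has 2 vertices, giving width 1; this decomposition certifies tw(G) ≤ 1. G has an edge, so its treewidth is at least 1. The upper and lower bounds meet at 1, so that is the treewidth.

1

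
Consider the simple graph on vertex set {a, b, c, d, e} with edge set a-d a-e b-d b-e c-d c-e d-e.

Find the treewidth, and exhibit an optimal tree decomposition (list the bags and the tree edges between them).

The largest bag has 3 vertices, giving width 2; this decomposition certifies tw(G) ≤ 2. On the other hand G contains the 3-clique {c, d, e}. A clique must lie in a single bag of any decomposition, so no decomposition can have width below 2. Therefore the treewidth is 2.

Treewidth 2.
One such decomposition:
Bags: B1 = {c, d, e}  B2 = {b, d, e}  B3 = {a, d, e}
Tree: B1–B2, B1–B3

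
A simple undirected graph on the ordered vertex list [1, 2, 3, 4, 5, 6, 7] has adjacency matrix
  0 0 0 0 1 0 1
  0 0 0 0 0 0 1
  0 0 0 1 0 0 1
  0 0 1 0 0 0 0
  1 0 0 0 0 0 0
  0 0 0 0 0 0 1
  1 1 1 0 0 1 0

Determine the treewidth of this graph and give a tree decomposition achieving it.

Treewidth 1.
One optimal decomposition is:
Bags: B1 = {1, 7}  B2 = {1, 5}  B3 = {6, 7}  B4 = {3, 7}  B5 = {3, 4}  B6 = {2, 7}
Tree: B1–B2, B1–B3, B3–B4, B4–B5, B1–B6

The largest bag has 2 vertices, giving width 1; this decomposition certifies tw(G) ≤ 1. G has an edge, so its treewidth is at least 1. The upper and lower bounds meet at 1, so that is the treewidth.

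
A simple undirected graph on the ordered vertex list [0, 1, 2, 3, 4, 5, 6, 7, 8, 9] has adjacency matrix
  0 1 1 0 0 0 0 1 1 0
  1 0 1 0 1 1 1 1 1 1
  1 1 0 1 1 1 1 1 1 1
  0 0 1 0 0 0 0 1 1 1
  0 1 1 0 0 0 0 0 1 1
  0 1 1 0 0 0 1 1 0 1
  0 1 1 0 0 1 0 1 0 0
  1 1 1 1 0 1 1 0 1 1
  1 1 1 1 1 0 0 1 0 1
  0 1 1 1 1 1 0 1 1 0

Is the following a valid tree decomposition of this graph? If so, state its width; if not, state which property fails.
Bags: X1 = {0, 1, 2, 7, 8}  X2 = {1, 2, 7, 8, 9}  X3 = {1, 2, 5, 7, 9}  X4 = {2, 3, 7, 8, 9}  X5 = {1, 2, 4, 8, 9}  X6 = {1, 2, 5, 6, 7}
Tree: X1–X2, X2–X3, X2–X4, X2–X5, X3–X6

Yes; width 4.

Checking the three conditions: (i) the bags cover all of {0, 1, 2, 3, 4, 5, 6, 7, 8, 9}; (ii) for each edge, some bag contains both endpoints; (iii) the bags containing any fixed vertex form a subtree. All hold, so the decomposition is valid with width 5 − 1 = 4.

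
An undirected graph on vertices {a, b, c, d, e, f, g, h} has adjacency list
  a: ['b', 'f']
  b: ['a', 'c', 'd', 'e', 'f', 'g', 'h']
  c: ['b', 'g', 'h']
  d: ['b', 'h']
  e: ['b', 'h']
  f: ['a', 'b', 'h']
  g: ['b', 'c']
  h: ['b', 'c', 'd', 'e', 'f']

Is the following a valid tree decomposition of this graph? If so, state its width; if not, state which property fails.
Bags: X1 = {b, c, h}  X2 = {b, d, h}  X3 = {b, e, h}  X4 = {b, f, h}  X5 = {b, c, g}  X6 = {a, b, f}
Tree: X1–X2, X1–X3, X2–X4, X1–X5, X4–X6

Yes; width 2.

Every vertex of G appears in some bag (union = {a, b, c, d, e, f, g, h}); every edge is covered by a bag; and for each vertex v the set of bags containing v is connected in the bag tree. The decomposition is therefore valid. The largest bag has 3 vertices, so the width is 2.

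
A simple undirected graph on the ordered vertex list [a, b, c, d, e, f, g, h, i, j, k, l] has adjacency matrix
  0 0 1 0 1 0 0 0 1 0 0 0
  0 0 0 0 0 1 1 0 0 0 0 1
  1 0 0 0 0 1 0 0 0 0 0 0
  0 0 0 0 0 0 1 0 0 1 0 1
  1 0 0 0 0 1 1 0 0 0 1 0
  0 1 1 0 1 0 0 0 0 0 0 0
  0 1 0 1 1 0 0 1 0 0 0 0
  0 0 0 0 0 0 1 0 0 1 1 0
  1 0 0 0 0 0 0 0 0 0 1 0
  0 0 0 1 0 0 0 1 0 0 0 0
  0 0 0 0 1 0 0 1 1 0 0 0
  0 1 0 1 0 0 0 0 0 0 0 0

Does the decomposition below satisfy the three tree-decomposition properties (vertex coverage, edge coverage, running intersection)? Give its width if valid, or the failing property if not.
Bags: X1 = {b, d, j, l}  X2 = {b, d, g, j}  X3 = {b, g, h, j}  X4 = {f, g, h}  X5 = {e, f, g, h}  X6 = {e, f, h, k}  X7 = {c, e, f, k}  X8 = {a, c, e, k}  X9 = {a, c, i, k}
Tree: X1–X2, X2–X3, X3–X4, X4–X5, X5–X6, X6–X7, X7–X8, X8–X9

No — edge (b,f) lies in no bag.

A tree decomposition must satisfy three properties: every vertex lies in some bag; for every edge, both endpoints lie together in some bag; and for every vertex, the bags containing it form a connected subtree. Here edge (b,f) lies in no bag, so the decomposition is invalid.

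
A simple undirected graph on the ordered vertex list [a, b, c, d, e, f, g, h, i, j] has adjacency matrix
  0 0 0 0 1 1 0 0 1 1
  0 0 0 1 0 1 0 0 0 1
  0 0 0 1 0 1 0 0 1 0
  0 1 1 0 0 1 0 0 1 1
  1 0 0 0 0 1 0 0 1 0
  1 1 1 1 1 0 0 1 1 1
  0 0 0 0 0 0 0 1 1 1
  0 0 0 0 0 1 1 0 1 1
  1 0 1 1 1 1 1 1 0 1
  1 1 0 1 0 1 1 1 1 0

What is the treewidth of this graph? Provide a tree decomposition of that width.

Each bag holds 4 vertices, so the decomposition has width 3, which upper-bounds the treewidth. On the other hand G contains the 4-clique {g, h, i, j}. A clique must lie in a single bag of any decomposition, so no decomposition can have width below 3. Combining the bounds, tw(G) = 3.

Treewidth 3.
One optimal decomposition is:
Bags: B1 = {d, f, i, j}  B2 = {f, h, i, j}  B3 = {a, f, i, j}  B4 = {g, h, i, j}  B5 = {b, d, f, j}  B6 = {a, e, f, i}  B7 = {c, d, f, i}
Tree: B1–B2, B1–B3, B2–B4, B1–B5, B3–B6, B1–B7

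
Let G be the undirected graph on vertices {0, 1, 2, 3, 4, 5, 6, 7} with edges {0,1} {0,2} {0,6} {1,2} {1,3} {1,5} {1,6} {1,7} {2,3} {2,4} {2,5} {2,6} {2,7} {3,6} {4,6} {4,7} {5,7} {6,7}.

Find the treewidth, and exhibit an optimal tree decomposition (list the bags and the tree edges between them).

Treewidth 3.
One such decomposition:
Bags: B1 = {1, 2, 5, 7}  B2 = {1, 2, 6, 7}  B3 = {2, 4, 6, 7}  B4 = {0, 1, 2, 6}  B5 = {1, 2, 3, 6}
Tree: B1–B2, B2–B3, B2–B4, B4–B5

Each bag holds 4 vertices, so the decomposition has width 3, which upper-bounds the treewidth. For the lower bound, the 4 vertices {1, 2, 5, 7} are pairwise adjacent, and any tree decomposition puts a clique entirely inside one bag — forcing width ≥ 3. Combining the bounds, tw(G) = 3.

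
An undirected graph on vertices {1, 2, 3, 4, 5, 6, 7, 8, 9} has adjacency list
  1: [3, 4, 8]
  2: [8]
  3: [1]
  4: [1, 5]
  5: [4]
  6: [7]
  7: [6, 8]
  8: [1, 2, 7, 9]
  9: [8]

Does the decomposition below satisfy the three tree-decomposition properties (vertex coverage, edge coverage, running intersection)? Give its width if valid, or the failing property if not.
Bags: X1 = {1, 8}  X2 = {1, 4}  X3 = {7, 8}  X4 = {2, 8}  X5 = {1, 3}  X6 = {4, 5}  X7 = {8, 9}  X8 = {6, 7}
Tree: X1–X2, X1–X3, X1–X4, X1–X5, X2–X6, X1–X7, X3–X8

Every vertex of G appears in some bag (union = {1, 2, 3, 4, 5, 6, 7, 8, 9}); every edge is covered by a bag; and for each vertex v the set of bags containing v is connected in the bag tree. The decomposition is therefore valid. The largest bag has 2 vertices, so the width is 1.

Yes; width 1.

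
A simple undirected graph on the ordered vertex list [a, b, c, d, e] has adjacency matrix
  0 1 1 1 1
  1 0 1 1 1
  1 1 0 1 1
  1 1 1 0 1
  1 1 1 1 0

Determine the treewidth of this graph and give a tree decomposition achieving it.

Treewidth 4.
One such decomposition:
Bags: B1 = {a, b, c, d, e}
Tree: (single bag)

With just one bag of size 5, the width is 5 − 1 = 4, so tw(G) ≤ 4. Conversely, {a, b, c, d, e} is a clique of size 5, and the vertices of any clique must share a bag in every tree decomposition; so some bag has ≥ 5 vertices and tw(G) ≥ 4. The upper and lower bounds meet at 4, so that is the treewidth.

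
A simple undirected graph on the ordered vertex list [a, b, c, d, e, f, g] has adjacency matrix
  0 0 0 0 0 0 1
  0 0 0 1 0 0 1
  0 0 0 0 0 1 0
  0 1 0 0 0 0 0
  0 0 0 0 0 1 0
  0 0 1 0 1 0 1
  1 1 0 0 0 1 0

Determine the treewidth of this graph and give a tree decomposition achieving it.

Treewidth 1.
Bags: B1 = {f, g}  B2 = {b, g}  B3 = {e, f}  B4 = {a, g}  B5 = {b, d}  B6 = {c, f}
Tree: B1–B2, B1–B3, B2–B4, B2–B5, B1–B6

Each bag holds 2 vertices, so the decomposition has width 1, which upper-bounds the treewidth. G has an edge, so its treewidth is at least 1. Combining the bounds, tw(G) = 1.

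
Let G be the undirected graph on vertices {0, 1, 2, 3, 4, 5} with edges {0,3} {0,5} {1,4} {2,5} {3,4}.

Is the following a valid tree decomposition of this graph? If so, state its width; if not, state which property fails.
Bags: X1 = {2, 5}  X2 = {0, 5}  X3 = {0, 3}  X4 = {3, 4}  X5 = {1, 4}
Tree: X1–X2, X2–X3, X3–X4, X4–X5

Yes; width 1.

Checking the three conditions: (i) the bags cover all of {0, 1, 2, 3, 4, 5}; (ii) for each edge, some bag contains both endpoints; (iii) the bags containing any fixed vertex form a subtree. All hold, so the decomposition is valid with width 2 − 1 = 1.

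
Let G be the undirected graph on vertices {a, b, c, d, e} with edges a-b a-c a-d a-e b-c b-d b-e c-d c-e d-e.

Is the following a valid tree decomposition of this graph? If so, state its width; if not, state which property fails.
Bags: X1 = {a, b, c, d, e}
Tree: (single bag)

Yes; width 4.

Every vertex of G appears in some bag (union = {a, b, c, d, e}); every edge is covered by a bag; and for each vertex v the set of bags containing v is connected in the bag tree. The decomposition is therefore valid. The largest bag has 5 vertices, so the width is 4.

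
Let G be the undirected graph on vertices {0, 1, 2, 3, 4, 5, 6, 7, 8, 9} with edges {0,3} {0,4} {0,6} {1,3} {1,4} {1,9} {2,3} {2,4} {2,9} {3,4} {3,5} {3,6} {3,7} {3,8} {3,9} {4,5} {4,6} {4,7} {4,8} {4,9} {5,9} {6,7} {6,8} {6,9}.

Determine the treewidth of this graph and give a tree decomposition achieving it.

Treewidth 3.
Bags: B1 = {3, 4, 6, 7}  B2 = {3, 4, 6, 8}  B3 = {3, 4, 6, 9}  B4 = {1, 3, 4, 9}  B5 = {0, 3, 4, 6}  B6 = {3, 4, 5, 9}  B7 = {2, 3, 4, 9}
Tree: B1–B2, B1–B3, B3–B4, B3–B5, B4–B6, B3–B7

Each bag holds 4 vertices, so the decomposition has width 3, which upper-bounds the treewidth. On the other hand G contains the 4-clique {1, 3, 4, 9}. A clique must lie in a single bag of any decomposition, so no decomposition can have width below 3. The upper and lower bounds meet at 3, so that is the treewidth.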